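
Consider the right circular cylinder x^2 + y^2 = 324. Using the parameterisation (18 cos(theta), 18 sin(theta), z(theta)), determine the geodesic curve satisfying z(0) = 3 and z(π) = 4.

Parameterise the cylinder of radius R = 18 as
    r(θ) = (18 cos θ, 18 sin θ, z(θ)).
The arc-length element is
    ds = sqrt(324 + (dz/dθ)^2) dθ,
so the Lagrangian is L = sqrt(324 + z'^2).
L depends on z' only, not on z or θ, so ∂L/∂z = 0 and
    ∂L/∂z' = z' / sqrt(324 + z'^2).
The Euler-Lagrange equation gives
    d/dθ( z' / sqrt(324 + z'^2) ) = 0,
so z' is constant. Integrating once:
    z(θ) = a θ + b,
a helix on the cylinder (a straight line when the cylinder is unrolled). The constants a, b are determined by the endpoint conditions.
With endpoint conditions z(0) = 3 and z(π) = 4: from z(0) = b we get b = 3, and a·π + 3 = 4 gives a = 1/π, so
    z(θ) = (1/π) θ + 3.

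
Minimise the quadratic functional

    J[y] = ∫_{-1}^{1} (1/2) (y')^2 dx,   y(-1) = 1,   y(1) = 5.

The Lagrangian is L = (1/2) (y')^2.
Compute ∂L/∂y = 0, ∂L/∂y' = y'.
The Euler-Lagrange equation d/dx(∂L/∂y') − ∂L/∂y = 0 reduces to
    y'' = 0.
Its general solution is
    y(x) = A x + B,
with A, B fixed by the endpoint conditions.
Applying the endpoint conditions y(-1) = 1 and y(1) = 5: solve A·-1 + B = 1 and A·1 + B = 5. Subtracting gives A(1 − -1) = 5 − 1, so A = 2, and B = 1 − A·-1 = 3. Therefore
    y(x) = 2 x + 3.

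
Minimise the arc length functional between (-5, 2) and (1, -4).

Arc-length functional: J[y] = ∫ sqrt(1 + (y')^2) dx.
Lagrangian L = sqrt(1 + (y')^2) has no explicit y dependence, so ∂L/∂y = 0 and the Euler-Lagrange equation gives
    d/dx( y' / sqrt(1 + (y')^2) ) = 0  ⇒  y' / sqrt(1 + (y')^2) = const.
Hence y' is constant, so y(x) is affine.
Fitting the endpoints (-5, 2) and (1, -4):
    slope m = ((-4) − 2) / (1 − (-5)) = -1,
    intercept c = 2 − m·(-5) = -3.
Extremal: y(x) = -x - 3.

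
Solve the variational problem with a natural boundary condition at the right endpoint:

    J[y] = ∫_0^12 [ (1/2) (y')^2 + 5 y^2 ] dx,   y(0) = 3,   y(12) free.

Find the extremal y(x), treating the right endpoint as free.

The Lagrangian L = (1/2) (y')^2 + 5 y^2 gives
    ∂L/∂y = 10 y,   ∂L/∂y' = y'.
Euler-Lagrange: y'' − 10 y = 0.
With k = sqrt(10), the general solution is
    y(x) = A cosh(sqrt(10) x) + B sinh(sqrt(10) x).
Fixed left endpoint y(0) = 3 ⇒ A = 3.
The right endpoint x = 12 is free, so the natural (transversality) condition is ∂L/∂y' |_{x=12} = 0, i.e. y'(12) = 0.
Compute y'(x) = A k sinh(k x) + B k cosh(k x), so
    y'(12) = A k sinh(k·12) + B k cosh(k·12) = 0
    ⇒ B = −A tanh(k·12) = − 3 tanh(sqrt(10)·12).
Therefore the extremal is
    y(x) = 3 cosh(sqrt(10) x) − 3 tanh(sqrt(10)·12) sinh(sqrt(10) x).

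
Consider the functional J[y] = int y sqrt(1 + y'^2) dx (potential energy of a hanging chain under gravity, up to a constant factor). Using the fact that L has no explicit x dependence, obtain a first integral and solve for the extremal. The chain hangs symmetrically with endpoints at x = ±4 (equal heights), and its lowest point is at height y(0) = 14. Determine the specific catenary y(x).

The Lagrangian L(y, y') = y sqrt(1 + y'^2) has no explicit x dependence, so the Beltrami identity applies:
    L − y' ∂L/∂y' = C.
Compute ∂L/∂y' = y · y' / sqrt(1 + y'^2). Then
    L − y' ∂L/∂y'
    = y sqrt(1 + y'^2) − y · y'^2 / sqrt(1 + y'^2)
    = y (1 + y'^2 − y'^2) / sqrt(1 + y'^2)
    = y / sqrt(1 + y'^2) = C.
Squaring gives y^2 = C^2 (1 + y'^2), i.e.
    y'^2 = y^2 / C^2 − 1.
Separating variables,
    dy / sqrt(y^2 − C^2) = dx / C,
and integrating gives arccosh(y / C) = (x − a)/C, so
    y(x) = C cosh((x − a)/C),
the catenary. The constants C and a are fixed by the two endpoint conditions (and, for the hanging-chain problem, the length constraint selects C).
Now fit the given data. The endpoints x = ±4 are symmetric at equal height, so the catenary is even about its minimum: a = 0 and y(x) = C cosh(x/C). The lowest point is y(0) = C cosh(0) = C, and we are told y(0) = 14, so C = 14. Therefore
    y(x) = 14 cosh(x/14),
and at the endpoints
    y(±4) = 14 cosh(4/14).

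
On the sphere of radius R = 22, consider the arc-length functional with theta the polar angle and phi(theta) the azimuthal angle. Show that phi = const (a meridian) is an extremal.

On the sphere of radius R = 22 with spherical coordinates (θ, φ), the induced metric is
    ds^2 = 484(dθ^2 + sin^2(θ) dφ^2).
Using θ as the parameter, the arc-length functional becomes
    J[φ] = ∫ 22 sqrt(1 + sin^2(θ) (dφ/dθ)^2) dθ.
So L = 22 sqrt(1 + sin^2(θ) φ'^2). Compute
    ∂L/∂φ = 0  (L has no explicit φ dependence),
    ∂L/∂φ' = 22 sin^2(θ) φ' / sqrt(1 + sin^2(θ) φ'^2).
For the candidate φ(θ) = c (constant), φ' = 0, so ∂L/∂φ' evaluated along the candidate vanishes, and ∂L/∂φ is identically zero. Hence
    d/dθ(∂L/∂φ') − ∂L/∂φ = 0
is satisfied. Therefore meridians φ = const are extremals of arc length — they are geodesics on the sphere.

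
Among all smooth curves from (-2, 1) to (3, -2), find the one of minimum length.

Arc-length functional: J[y] = ∫ sqrt(1 + (y')^2) dx.
Lagrangian L = sqrt(1 + (y')^2) has no explicit y dependence, so ∂L/∂y = 0 and the Euler-Lagrange equation gives
    d/dx( y' / sqrt(1 + (y')^2) ) = 0  ⇒  y' / sqrt(1 + (y')^2) = const.
Hence y' is constant, so y(x) is affine.
Fitting the endpoints (-2, 1) and (3, -2):
    slope m = ((-2) − 1) / (3 − (-2)) = -3/5,
    intercept c = 1 − m·(-2) = -1/5.
Extremal: y(x) = (-3/5) x - 1/5.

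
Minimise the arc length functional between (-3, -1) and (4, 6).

Arc-length functional: J[y] = ∫ sqrt(1 + (y')^2) dx.
Lagrangian L = sqrt(1 + (y')^2) has no explicit y dependence, so ∂L/∂y = 0 and the Euler-Lagrange equation gives
    d/dx( y' / sqrt(1 + (y')^2) ) = 0  ⇒  y' / sqrt(1 + (y')^2) = const.
Hence y' is constant, so y(x) is affine.
Fitting the endpoints (-3, -1) and (4, 6):
    slope m = (6 − (-1)) / (4 − (-3)) = 1,
    intercept c = (-1) − m·(-3) = 2.
Extremal: y(x) = x + 2.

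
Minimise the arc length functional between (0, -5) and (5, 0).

Arc-length functional: J[y] = ∫ sqrt(1 + (y')^2) dx.
Lagrangian L = sqrt(1 + (y')^2) has no explicit y dependence, so ∂L/∂y = 0 and the Euler-Lagrange equation gives
    d/dx( y' / sqrt(1 + (y')^2) ) = 0  ⇒  y' / sqrt(1 + (y')^2) = const.
Hence y' is constant, so y(x) is affine.
Fitting the endpoints (0, -5) and (5, 0):
    slope m = (0 − (-5)) / (5 − 0) = 1,
    intercept c = (-5) − m·0 = -5.
Extremal: y(x) = x - 5.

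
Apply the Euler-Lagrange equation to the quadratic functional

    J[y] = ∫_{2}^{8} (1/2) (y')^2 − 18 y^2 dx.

The Lagrangian is L = (1/2) (y')^2 − 18 y^2.
Compute ∂L/∂y = -36y, ∂L/∂y' = y'.
The Euler-Lagrange equation d/dx(∂L/∂y') − ∂L/∂y = 0 reduces to
    y'' + 36 y = 0.
Its general solution is
    y(x) = A sin(6x) + B cos(6x),
with A, B fixed by the endpoint conditions.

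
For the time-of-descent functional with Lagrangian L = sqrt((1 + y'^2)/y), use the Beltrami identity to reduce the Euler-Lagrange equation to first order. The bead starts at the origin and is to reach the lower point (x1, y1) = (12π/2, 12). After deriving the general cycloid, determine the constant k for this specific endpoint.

The Lagrangian L = sqrt((1 + y'^2) / y) has no explicit x dependence, so the Beltrami identity applies:
    L − y' ∂L/∂y' = C.
Compute ∂L/∂y' = y' / sqrt(y (1 + y'^2)).
Substitute:
    sqrt((1 + y'^2)/y) − y'·y' / sqrt(y (1 + y'^2))
    = (1 + y'^2) / sqrt(y (1 + y'^2)) − y'^2 / sqrt(y (1 + y'^2))
    = 1 / sqrt(y (1 + y'^2)) = C.
Squaring and rearranging gives the first integral
    y (1 + y'^2) = 1/C^2 =: k   (constant).
Solving this first-order ODE by the substitution
    y = (k/2)(1 − cos θ)
yields the cycloid parameterisation
    x(θ) = (k/2)(θ − sin θ),   y(θ) = (k/2)(1 − cos θ).
The constant k is fixed by the endpoint condition.
Now fit the given lower endpoint (x1, y1) = (12π/2, 12). At the bottom of the first arch (θ = π), the parametric equations give
    y(π) = (k/2)(1 − cos π) = k,
    x(π) = (k/2)(π − sin π) = kπ/2.
Matching y(π) = 12 gives k = 12, consistent with x(π) = 12π/2. Therefore the specific cycloid is
    x(θ) = (12/2)(θ − sin θ),   y(θ) = (12/2)(1 − cos θ).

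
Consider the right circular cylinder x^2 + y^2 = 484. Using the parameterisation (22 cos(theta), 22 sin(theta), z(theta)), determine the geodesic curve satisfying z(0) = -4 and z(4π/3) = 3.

Parameterise the cylinder of radius R = 22 as
    r(θ) = (22 cos θ, 22 sin θ, z(θ)).
The arc-length element is
    ds = sqrt(484 + (dz/dθ)^2) dθ,
so the Lagrangian is L = sqrt(484 + z'^2).
L depends on z' only, not on z or θ, so ∂L/∂z = 0 and
    ∂L/∂z' = z' / sqrt(484 + z'^2).
The Euler-Lagrange equation gives
    d/dθ( z' / sqrt(484 + z'^2) ) = 0,
so z' is constant. Integrating once:
    z(θ) = a θ + b,
a helix on the cylinder (a straight line when the cylinder is unrolled). The constants a, b are determined by the endpoint conditions.
With endpoint conditions z(0) = -4 and z(4π/3) = 3: from z(0) = b we get b = -4, and a·4π/3 + -4 = 3 gives a = 21/(4π), so
    z(θ) = (21/(4π)) θ − 4.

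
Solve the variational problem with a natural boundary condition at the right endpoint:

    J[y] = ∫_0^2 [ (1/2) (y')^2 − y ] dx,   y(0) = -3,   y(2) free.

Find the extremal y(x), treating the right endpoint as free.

The Lagrangian L = (1/2) (y')^2 − y gives
    ∂L/∂y = −1,   ∂L/∂y' = y'.
Euler-Lagrange: d/dx(y') − (−1) = 0, i.e. y'' + 1 = 0, so
    y(x) = −(1/2) x^2 + C1 x + C2.
Fixed left endpoint y(0) = -3 ⇒ C2 = -3.
The right endpoint x = 2 is free, so the natural (transversality) condition is ∂L/∂y' |_{x=2} = 0, i.e. y'(2) = 0.
Compute y'(x) = −1 x + C1, so y'(2) = −2 + C1 = 0 ⇒ C1 = 2.
Therefore the extremal is
    y(x) = −x^2/2 + 2 x − 3.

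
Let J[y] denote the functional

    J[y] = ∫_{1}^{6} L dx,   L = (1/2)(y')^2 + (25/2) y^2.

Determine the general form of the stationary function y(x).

The Lagrangian is L = (1/2)(y')^2 + (25/2) y^2.
∂L/∂y = 25y.
∂L/∂y' = y'.
The Euler-Lagrange equation d/dx(∂L/∂y') − ∂L/∂y = 0 becomes:
    y'' - 25 y = 0
General solution: y(x) = A e^(5x) + B e^(-5x), where A and B are arbitrary constants fixed by the endpoint conditions.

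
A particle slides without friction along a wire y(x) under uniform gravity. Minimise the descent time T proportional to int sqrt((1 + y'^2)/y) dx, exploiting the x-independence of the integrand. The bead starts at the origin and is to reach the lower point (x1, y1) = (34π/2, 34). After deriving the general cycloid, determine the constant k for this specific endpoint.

The Lagrangian L = sqrt((1 + y'^2) / y) has no explicit x dependence, so the Beltrami identity applies:
    L − y' ∂L/∂y' = C.
Compute ∂L/∂y' = y' / sqrt(y (1 + y'^2)).
Substitute:
    sqrt((1 + y'^2)/y) − y'·y' / sqrt(y (1 + y'^2))
    = (1 + y'^2) / sqrt(y (1 + y'^2)) − y'^2 / sqrt(y (1 + y'^2))
    = 1 / sqrt(y (1 + y'^2)) = C.
Squaring and rearranging gives the first integral
    y (1 + y'^2) = 1/C^2 =: k   (constant).
Solving this first-order ODE by the substitution
    y = (k/2)(1 − cos θ)
yields the cycloid parameterisation
    x(θ) = (k/2)(θ − sin θ),   y(θ) = (k/2)(1 − cos θ).
The constant k is fixed by the endpoint condition.
Now fit the given lower endpoint (x1, y1) = (34π/2, 34). At the bottom of the first arch (θ = π), the parametric equations give
    y(π) = (k/2)(1 − cos π) = k,
    x(π) = (k/2)(π − sin π) = kπ/2.
Matching y(π) = 34 gives k = 34, consistent with x(π) = 34π/2. Therefore the specific cycloid is
    x(θ) = (34/2)(θ − sin θ),   y(θ) = (34/2)(1 − cos θ).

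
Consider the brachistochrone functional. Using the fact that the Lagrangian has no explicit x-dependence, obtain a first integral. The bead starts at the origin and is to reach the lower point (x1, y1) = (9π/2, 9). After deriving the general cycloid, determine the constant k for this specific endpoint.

The Lagrangian L = sqrt((1 + y'^2) / y) has no explicit x dependence, so the Beltrami identity applies:
    L − y' ∂L/∂y' = C.
Compute ∂L/∂y' = y' / sqrt(y (1 + y'^2)).
Substitute:
    sqrt((1 + y'^2)/y) − y'·y' / sqrt(y (1 + y'^2))
    = (1 + y'^2) / sqrt(y (1 + y'^2)) − y'^2 / sqrt(y (1 + y'^2))
    = 1 / sqrt(y (1 + y'^2)) = C.
Squaring and rearranging gives the first integral
    y (1 + y'^2) = 1/C^2 =: k   (constant).
Solving this first-order ODE by the substitution
    y = (k/2)(1 − cos θ)
yields the cycloid parameterisation
    x(θ) = (k/2)(θ − sin θ),   y(θ) = (k/2)(1 − cos θ).
The constant k is fixed by the endpoint condition.
Now fit the given lower endpoint (x1, y1) = (9π/2, 9). At the bottom of the first arch (θ = π), the parametric equations give
    y(π) = (k/2)(1 − cos π) = k,
    x(π) = (k/2)(π − sin π) = kπ/2.
Matching y(π) = 9 gives k = 9, consistent with x(π) = 9π/2. Therefore the specific cycloid is
    x(θ) = (9/2)(θ − sin θ),   y(θ) = (9/2)(1 − cos θ).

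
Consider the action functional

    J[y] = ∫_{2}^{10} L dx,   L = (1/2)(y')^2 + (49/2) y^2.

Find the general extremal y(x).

The Lagrangian is L = (1/2)(y')^2 + (49/2) y^2.
∂L/∂y = 49y.
∂L/∂y' = y'.
The Euler-Lagrange equation d/dx(∂L/∂y') − ∂L/∂y = 0 becomes:
    y'' - 49 y = 0
General solution: y(x) = A e^(7x) + B e^(-7x), where A and B are arbitrary constants fixed by the endpoint conditions.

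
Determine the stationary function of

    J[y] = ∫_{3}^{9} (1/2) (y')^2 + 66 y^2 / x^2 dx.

The Lagrangian is L = (1/2) (y')^2 + 66 y^2 / x^2.
Compute ∂L/∂y = 132y/x^2, ∂L/∂y' = y'.
The Euler-Lagrange equation d/dx(∂L/∂y') − ∂L/∂y = 0 reduces to
    y'' − 132/x^2 · y = 0  (x > 0).
Its general solution is
    y(x) = A x^12 + B x^(-11),
with A, B fixed by the endpoint conditions.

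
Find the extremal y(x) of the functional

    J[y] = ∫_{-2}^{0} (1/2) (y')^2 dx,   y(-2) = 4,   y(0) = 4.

The Lagrangian is L = (1/2) (y')^2.
Compute ∂L/∂y = 0, ∂L/∂y' = y'.
The Euler-Lagrange equation d/dx(∂L/∂y') − ∂L/∂y = 0 reduces to
    y'' = 0.
Its general solution is
    y(x) = A x + B,
with A, B fixed by the endpoint conditions.
Applying the endpoint conditions y(-2) = 4 and y(0) = 4: solve A·-2 + B = 4 and A·0 + B = 4. Subtracting gives A(0 − -2) = 4 − 4, so A = 0, and B = 4 − A·-2 = 4. Therefore
    y(x) = 4.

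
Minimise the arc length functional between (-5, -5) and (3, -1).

Arc-length functional: J[y] = ∫ sqrt(1 + (y')^2) dx.
Lagrangian L = sqrt(1 + (y')^2) has no explicit y dependence, so ∂L/∂y = 0 and the Euler-Lagrange equation gives
    d/dx( y' / sqrt(1 + (y')^2) ) = 0  ⇒  y' / sqrt(1 + (y')^2) = const.
Hence y' is constant, so y(x) is affine.
Fitting the endpoints (-5, -5) and (3, -1):
    slope m = ((-1) − (-5)) / (3 − (-5)) = 1/2,
    intercept c = (-5) − m·(-5) = -5/2.
Extremal: y(x) = (1/2) x - 5/2.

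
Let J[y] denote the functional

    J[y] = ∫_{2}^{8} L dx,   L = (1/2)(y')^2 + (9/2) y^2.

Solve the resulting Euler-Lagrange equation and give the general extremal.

The Lagrangian is L = (1/2)(y')^2 + (9/2) y^2.
∂L/∂y = 9y.
∂L/∂y' = y'.
The Euler-Lagrange equation d/dx(∂L/∂y') − ∂L/∂y = 0 becomes:
    y'' - 9 y = 0
General solution: y(x) = A e^(3x) + B e^(-3x), where A and B are arbitrary constants fixed by the endpoint conditions.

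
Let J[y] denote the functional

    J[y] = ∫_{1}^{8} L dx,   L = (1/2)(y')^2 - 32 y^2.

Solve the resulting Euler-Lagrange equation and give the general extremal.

The Lagrangian is L = (1/2)(y')^2 - 32 y^2.
∂L/∂y = -64y.
∂L/∂y' = y'.
The Euler-Lagrange equation d/dx(∂L/∂y') − ∂L/∂y = 0 becomes:
    y'' + 64 y = 0
General solution: y(x) = A sin(8x) + B cos(8x), where A and B are arbitrary constants fixed by the endpoint conditions.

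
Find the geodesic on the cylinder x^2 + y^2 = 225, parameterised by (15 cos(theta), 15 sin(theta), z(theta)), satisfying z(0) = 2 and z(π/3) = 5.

Parameterise the cylinder of radius R = 15 as
    r(θ) = (15 cos θ, 15 sin θ, z(θ)).
The arc-length element is
    ds = sqrt(225 + (dz/dθ)^2) dθ,
so the Lagrangian is L = sqrt(225 + z'^2).
L depends on z' only, not on z or θ, so ∂L/∂z = 0 and
    ∂L/∂z' = z' / sqrt(225 + z'^2).
The Euler-Lagrange equation gives
    d/dθ( z' / sqrt(225 + z'^2) ) = 0,
so z' is constant. Integrating once:
    z(θ) = a θ + b,
a helix on the cylinder (a straight line when the cylinder is unrolled). The constants a, b are determined by the endpoint conditions.
With endpoint conditions z(0) = 2 and z(π/3) = 5: from z(0) = b we get b = 2, and a·π/3 + 2 = 5 gives a = 9/π, so
    z(θ) = (9/π) θ + 2.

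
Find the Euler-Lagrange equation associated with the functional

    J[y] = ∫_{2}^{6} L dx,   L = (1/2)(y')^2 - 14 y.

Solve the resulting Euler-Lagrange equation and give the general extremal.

The Lagrangian is L = (1/2)(y')^2 - 14 y.
∂L/∂y = -14.
∂L/∂y' = y'.
The Euler-Lagrange equation d/dx(∂L/∂y') − ∂L/∂y = 0 becomes:
    y'' + 14 = 0
General solution: y(x) = -7 x^2 + A x + B, where A and B are arbitrary constants fixed by the endpoint conditions.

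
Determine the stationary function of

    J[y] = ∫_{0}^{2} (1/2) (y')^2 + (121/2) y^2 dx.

The Lagrangian is L = (1/2) (y')^2 + (121/2) y^2.
Compute ∂L/∂y = 121y, ∂L/∂y' = y'.
The Euler-Lagrange equation d/dx(∂L/∂y') − ∂L/∂y = 0 reduces to
    y'' − 121 y = 0.
Its general solution is
    y(x) = A e^(11x) + B e^(−11x),
with A, B fixed by the endpoint conditions.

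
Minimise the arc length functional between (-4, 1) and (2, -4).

Arc-length functional: J[y] = ∫ sqrt(1 + (y')^2) dx.
Lagrangian L = sqrt(1 + (y')^2) has no explicit y dependence, so ∂L/∂y = 0 and the Euler-Lagrange equation gives
    d/dx( y' / sqrt(1 + (y')^2) ) = 0  ⇒  y' / sqrt(1 + (y')^2) = const.
Hence y' is constant, so y(x) is affine.
Fitting the endpoints (-4, 1) and (2, -4):
    slope m = ((-4) − 1) / (2 − (-4)) = -5/6,
    intercept c = 1 − m·(-4) = -7/3.
Extremal: y(x) = (-5/6) x - 7/3.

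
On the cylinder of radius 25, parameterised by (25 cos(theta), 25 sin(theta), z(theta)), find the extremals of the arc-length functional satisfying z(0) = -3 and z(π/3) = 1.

Parameterise the cylinder of radius R = 25 as
    r(θ) = (25 cos θ, 25 sin θ, z(θ)).
The arc-length element is
    ds = sqrt(625 + (dz/dθ)^2) dθ,
so the Lagrangian is L = sqrt(625 + z'^2).
L depends on z' only, not on z or θ, so ∂L/∂z = 0 and
    ∂L/∂z' = z' / sqrt(625 + z'^2).
The Euler-Lagrange equation gives
    d/dθ( z' / sqrt(625 + z'^2) ) = 0,
so z' is constant. Integrating once:
    z(θ) = a θ + b,
a helix on the cylinder (a straight line when the cylinder is unrolled). The constants a, b are determined by the endpoint conditions.
With endpoint conditions z(0) = -3 and z(π/3) = 1: from z(0) = b we get b = -3, and a·π/3 + -3 = 1 gives a = 12/π, so
    z(θ) = (12/π) θ − 3.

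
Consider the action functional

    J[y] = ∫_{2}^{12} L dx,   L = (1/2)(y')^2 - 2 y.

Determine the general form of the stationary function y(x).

The Lagrangian is L = (1/2)(y')^2 - 2 y.
∂L/∂y = -2.
∂L/∂y' = y'.
The Euler-Lagrange equation d/dx(∂L/∂y') − ∂L/∂y = 0 becomes:
    y'' + 2 = 0
General solution: y(x) = -x^2 + A x + B, where A and B are arbitrary constants fixed by the endpoint conditions.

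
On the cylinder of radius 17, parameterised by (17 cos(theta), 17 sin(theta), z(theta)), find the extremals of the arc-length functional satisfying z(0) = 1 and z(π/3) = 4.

Parameterise the cylinder of radius R = 17 as
    r(θ) = (17 cos θ, 17 sin θ, z(θ)).
The arc-length element is
    ds = sqrt(289 + (dz/dθ)^2) dθ,
so the Lagrangian is L = sqrt(289 + z'^2).
L depends on z' only, not on z or θ, so ∂L/∂z = 0 and
    ∂L/∂z' = z' / sqrt(289 + z'^2).
The Euler-Lagrange equation gives
    d/dθ( z' / sqrt(289 + z'^2) ) = 0,
so z' is constant. Integrating once:
    z(θ) = a θ + b,
a helix on the cylinder (a straight line when the cylinder is unrolled). The constants a, b are determined by the endpoint conditions.
With endpoint conditions z(0) = 1 and z(π/3) = 4: from z(0) = b we get b = 1, and a·π/3 + 1 = 4 gives a = 9/π, so
    z(θ) = (9/π) θ + 1.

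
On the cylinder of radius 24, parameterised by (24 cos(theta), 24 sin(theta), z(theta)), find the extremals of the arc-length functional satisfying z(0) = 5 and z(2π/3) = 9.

Parameterise the cylinder of radius R = 24 as
    r(θ) = (24 cos θ, 24 sin θ, z(θ)).
The arc-length element is
    ds = sqrt(576 + (dz/dθ)^2) dθ,
so the Lagrangian is L = sqrt(576 + z'^2).
L depends on z' only, not on z or θ, so ∂L/∂z = 0 and
    ∂L/∂z' = z' / sqrt(576 + z'^2).
The Euler-Lagrange equation gives
    d/dθ( z' / sqrt(576 + z'^2) ) = 0,
so z' is constant. Integrating once:
    z(θ) = a θ + b,
a helix on the cylinder (a straight line when the cylinder is unrolled). The constants a, b are determined by the endpoint conditions.
With endpoint conditions z(0) = 5 and z(2π/3) = 9: from z(0) = b we get b = 5, and a·2π/3 + 5 = 9 gives a = 6/π, so
    z(θ) = (6/π) θ + 5.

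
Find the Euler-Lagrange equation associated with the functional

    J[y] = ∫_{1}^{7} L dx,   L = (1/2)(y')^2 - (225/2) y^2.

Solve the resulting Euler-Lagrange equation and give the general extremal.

The Lagrangian is L = (1/2)(y')^2 - (225/2) y^2.
∂L/∂y = -225y.
∂L/∂y' = y'.
The Euler-Lagrange equation d/dx(∂L/∂y') − ∂L/∂y = 0 becomes:
    y'' + 225 y = 0
General solution: y(x) = A sin(15x) + B cos(15x), where A and B are arbitrary constants fixed by the endpoint conditions.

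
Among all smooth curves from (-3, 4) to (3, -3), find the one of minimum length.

Arc-length functional: J[y] = ∫ sqrt(1 + (y')^2) dx.
Lagrangian L = sqrt(1 + (y')^2) has no explicit y dependence, so ∂L/∂y = 0 and the Euler-Lagrange equation gives
    d/dx( y' / sqrt(1 + (y')^2) ) = 0  ⇒  y' / sqrt(1 + (y')^2) = const.
Hence y' is constant, so y(x) is affine.
Fitting the endpoints (-3, 4) and (3, -3):
    slope m = ((-3) − 4) / (3 − (-3)) = -7/6,
    intercept c = 4 − m·(-3) = 1/2.
Extremal: y(x) = (-7/6) x + 1/2.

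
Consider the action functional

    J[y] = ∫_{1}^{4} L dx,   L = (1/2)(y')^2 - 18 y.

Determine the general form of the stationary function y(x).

The Lagrangian is L = (1/2)(y')^2 - 18 y.
∂L/∂y = -18.
∂L/∂y' = y'.
The Euler-Lagrange equation d/dx(∂L/∂y') − ∂L/∂y = 0 becomes:
    y'' + 18 = 0
General solution: y(x) = -9 x^2 + A x + B, where A and B are arbitrary constants fixed by the endpoint conditions.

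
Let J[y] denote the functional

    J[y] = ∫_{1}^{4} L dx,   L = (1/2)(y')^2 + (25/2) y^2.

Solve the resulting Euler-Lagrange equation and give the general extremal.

The Lagrangian is L = (1/2)(y')^2 + (25/2) y^2.
∂L/∂y = 25y.
∂L/∂y' = y'.
The Euler-Lagrange equation d/dx(∂L/∂y') − ∂L/∂y = 0 becomes:
    y'' - 25 y = 0
General solution: y(x) = A e^(5x) + B e^(-5x), where A and B are arbitrary constants fixed by the endpoint conditions.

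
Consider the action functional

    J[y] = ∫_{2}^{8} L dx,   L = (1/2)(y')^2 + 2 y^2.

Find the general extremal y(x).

The Lagrangian is L = (1/2)(y')^2 + 2 y^2.
∂L/∂y = 4y.
∂L/∂y' = y'.
The Euler-Lagrange equation d/dx(∂L/∂y') − ∂L/∂y = 0 becomes:
    y'' - 4 y = 0
General solution: y(x) = A e^(2x) + B e^(-2x), where A and B are arbitrary constants fixed by the endpoint conditions.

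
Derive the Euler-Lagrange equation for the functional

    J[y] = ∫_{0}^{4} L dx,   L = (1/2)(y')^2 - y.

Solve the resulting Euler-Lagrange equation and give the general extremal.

The Lagrangian is L = (1/2)(y')^2 - y.
∂L/∂y = -1.
∂L/∂y' = y'.
The Euler-Lagrange equation d/dx(∂L/∂y') − ∂L/∂y = 0 becomes:
    y'' + 1 = 0
General solution: y(x) = -x^2/2 + A x + B, where A and B are arbitrary constants fixed by the endpoint conditions.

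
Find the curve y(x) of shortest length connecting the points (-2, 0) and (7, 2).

Arc-length functional: J[y] = ∫ sqrt(1 + (y')^2) dx.
Lagrangian L = sqrt(1 + (y')^2) has no explicit y dependence, so ∂L/∂y = 0 and the Euler-Lagrange equation gives
    d/dx( y' / sqrt(1 + (y')^2) ) = 0  ⇒  y' / sqrt(1 + (y')^2) = const.
Hence y' is constant, so y(x) is affine.
Fitting the endpoints (-2, 0) and (7, 2):
    slope m = (2 − 0) / (7 − (-2)) = 2/9,
    intercept c = 0 − m·(-2) = 4/9.
Extremal: y(x) = (2/9) x + 4/9.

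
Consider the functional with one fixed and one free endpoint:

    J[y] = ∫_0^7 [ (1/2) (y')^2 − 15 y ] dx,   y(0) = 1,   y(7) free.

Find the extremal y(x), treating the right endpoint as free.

The Lagrangian L = (1/2) (y')^2 − 15 y gives
    ∂L/∂y = −15,   ∂L/∂y' = y'.
Euler-Lagrange: d/dx(y') − (−15) = 0, i.e. y'' + 15 = 0, so
    y(x) = −(15/2) x^2 + C1 x + C2.
Fixed left endpoint y(0) = 1 ⇒ C2 = 1.
The right endpoint x = 7 is free, so the natural (transversality) condition is ∂L/∂y' |_{x=7} = 0, i.e. y'(7) = 0.
Compute y'(x) = −15 x + C1, so y'(7) = −105 + C1 = 0 ⇒ C1 = 105.
Therefore the extremal is
    y(x) = −(15/2) x^2 + 105 x + 1.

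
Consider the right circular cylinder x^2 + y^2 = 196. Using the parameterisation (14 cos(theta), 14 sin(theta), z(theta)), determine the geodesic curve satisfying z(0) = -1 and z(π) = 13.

Parameterise the cylinder of radius R = 14 as
    r(θ) = (14 cos θ, 14 sin θ, z(θ)).
The arc-length element is
    ds = sqrt(196 + (dz/dθ)^2) dθ,
so the Lagrangian is L = sqrt(196 + z'^2).
L depends on z' only, not on z or θ, so ∂L/∂z = 0 and
    ∂L/∂z' = z' / sqrt(196 + z'^2).
The Euler-Lagrange equation gives
    d/dθ( z' / sqrt(196 + z'^2) ) = 0,
so z' is constant. Integrating once:
    z(θ) = a θ + b,
a helix on the cylinder (a straight line when the cylinder is unrolled). The constants a, b are determined by the endpoint conditions.
With endpoint conditions z(0) = -1 and z(π) = 13: from z(0) = b we get b = -1, and a·π + -1 = 13 gives a = 14/π, so
    z(θ) = (14/π) θ − 1.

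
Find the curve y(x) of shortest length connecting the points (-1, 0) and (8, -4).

Arc-length functional: J[y] = ∫ sqrt(1 + (y')^2) dx.
Lagrangian L = sqrt(1 + (y')^2) has no explicit y dependence, so ∂L/∂y = 0 and the Euler-Lagrange equation gives
    d/dx( y' / sqrt(1 + (y')^2) ) = 0  ⇒  y' / sqrt(1 + (y')^2) = const.
Hence y' is constant, so y(x) is affine.
Fitting the endpoints (-1, 0) and (8, -4):
    slope m = ((-4) − 0) / (8 − (-1)) = -4/9,
    intercept c = 0 − m·(-1) = -4/9.
Extremal: y(x) = (-4/9) x - 4/9.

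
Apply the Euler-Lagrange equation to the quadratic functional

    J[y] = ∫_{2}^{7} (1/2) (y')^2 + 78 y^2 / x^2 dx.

The Lagrangian is L = (1/2) (y')^2 + 78 y^2 / x^2.
Compute ∂L/∂y = 156y/x^2, ∂L/∂y' = y'.
The Euler-Lagrange equation d/dx(∂L/∂y') − ∂L/∂y = 0 reduces to
    y'' − 156/x^2 · y = 0  (x > 0).
Its general solution is
    y(x) = A x^13 + B x^(-12),
with A, B fixed by the endpoint conditions.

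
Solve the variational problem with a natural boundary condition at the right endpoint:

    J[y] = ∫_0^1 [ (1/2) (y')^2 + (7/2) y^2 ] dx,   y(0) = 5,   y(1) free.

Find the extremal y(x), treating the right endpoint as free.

The Lagrangian L = (1/2) (y')^2 + (7/2) y^2 gives
    ∂L/∂y = 7 y,   ∂L/∂y' = y'.
Euler-Lagrange: y'' − 7 y = 0.
With k = sqrt(7), the general solution is
    y(x) = A cosh(sqrt(7) x) + B sinh(sqrt(7) x).
Fixed left endpoint y(0) = 5 ⇒ A = 5.
The right endpoint x = 1 is free, so the natural (transversality) condition is ∂L/∂y' |_{x=1} = 0, i.e. y'(1) = 0.
Compute y'(x) = A k sinh(k x) + B k cosh(k x), so
    y'(1) = A k sinh(k·1) + B k cosh(k·1) = 0
    ⇒ B = −A tanh(k·1) = − 5 tanh(sqrt(7)·1).
Therefore the extremal is
    y(x) = 5 cosh(sqrt(7) x) − 5 tanh(sqrt(7)·1) sinh(sqrt(7) x).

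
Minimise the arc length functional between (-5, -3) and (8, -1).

Arc-length functional: J[y] = ∫ sqrt(1 + (y')^2) dx.
Lagrangian L = sqrt(1 + (y')^2) has no explicit y dependence, so ∂L/∂y = 0 and the Euler-Lagrange equation gives
    d/dx( y' / sqrt(1 + (y')^2) ) = 0  ⇒  y' / sqrt(1 + (y')^2) = const.
Hence y' is constant, so y(x) is affine.
Fitting the endpoints (-5, -3) and (8, -1):
    slope m = ((-1) − (-3)) / (8 − (-5)) = 2/13,
    intercept c = (-3) − m·(-5) = -29/13.
Extremal: y(x) = (2/13) x - 29/13.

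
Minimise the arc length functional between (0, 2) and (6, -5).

Arc-length functional: J[y] = ∫ sqrt(1 + (y')^2) dx.
Lagrangian L = sqrt(1 + (y')^2) has no explicit y dependence, so ∂L/∂y = 0 and the Euler-Lagrange equation gives
    d/dx( y' / sqrt(1 + (y')^2) ) = 0  ⇒  y' / sqrt(1 + (y')^2) = const.
Hence y' is constant, so y(x) is affine.
Fitting the endpoints (0, 2) and (6, -5):
    slope m = ((-5) − 2) / (6 − 0) = -7/6,
    intercept c = 2 − m·0 = 2.
Extremal: y(x) = (-7/6) x + 2.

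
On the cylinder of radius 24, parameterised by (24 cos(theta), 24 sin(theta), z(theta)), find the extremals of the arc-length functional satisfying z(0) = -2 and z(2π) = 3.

Parameterise the cylinder of radius R = 24 as
    r(θ) = (24 cos θ, 24 sin θ, z(θ)).
The arc-length element is
    ds = sqrt(576 + (dz/dθ)^2) dθ,
so the Lagrangian is L = sqrt(576 + z'^2).
L depends on z' only, not on z or θ, so ∂L/∂z = 0 and
    ∂L/∂z' = z' / sqrt(576 + z'^2).
The Euler-Lagrange equation gives
    d/dθ( z' / sqrt(576 + z'^2) ) = 0,
so z' is constant. Integrating once:
    z(θ) = a θ + b,
a helix on the cylinder (a straight line when the cylinder is unrolled). The constants a, b are determined by the endpoint conditions.
With endpoint conditions z(0) = -2 and z(2π) = 3: from z(0) = b we get b = -2, and a·2π + -2 = 3 gives a = 5/(2π), so
    z(θ) = (5/(2π)) θ − 2.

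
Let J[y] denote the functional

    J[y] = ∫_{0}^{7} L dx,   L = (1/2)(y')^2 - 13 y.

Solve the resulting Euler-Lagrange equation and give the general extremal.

The Lagrangian is L = (1/2)(y')^2 - 13 y.
∂L/∂y = -13.
∂L/∂y' = y'.
The Euler-Lagrange equation d/dx(∂L/∂y') − ∂L/∂y = 0 becomes:
    y'' + 13 = 0
General solution: y(x) = -(13/2) x^2 + A x + B, where A and B are arbitrary constants fixed by the endpoint conditions.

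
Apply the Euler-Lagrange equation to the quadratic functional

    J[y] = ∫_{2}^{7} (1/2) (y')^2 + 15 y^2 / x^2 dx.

The Lagrangian is L = (1/2) (y')^2 + 15 y^2 / x^2.
Compute ∂L/∂y = 30y/x^2, ∂L/∂y' = y'.
The Euler-Lagrange equation d/dx(∂L/∂y') − ∂L/∂y = 0 reduces to
    y'' − 30/x^2 · y = 0  (x > 0).
Its general solution is
    y(x) = A x^6 + B x^(-5),
with A, B fixed by the endpoint conditions.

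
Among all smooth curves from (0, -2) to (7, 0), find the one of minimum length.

Arc-length functional: J[y] = ∫ sqrt(1 + (y')^2) dx.
Lagrangian L = sqrt(1 + (y')^2) has no explicit y dependence, so ∂L/∂y = 0 and the Euler-Lagrange equation gives
    d/dx( y' / sqrt(1 + (y')^2) ) = 0  ⇒  y' / sqrt(1 + (y')^2) = const.
Hence y' is constant, so y(x) is affine.
Fitting the endpoints (0, -2) and (7, 0):
    slope m = (0 − (-2)) / (7 − 0) = 2/7,
    intercept c = (-2) − m·0 = -2.
Extremal: y(x) = (2/7) x - 2.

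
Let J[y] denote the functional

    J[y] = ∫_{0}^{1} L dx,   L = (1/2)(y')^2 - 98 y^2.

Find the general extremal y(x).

The Lagrangian is L = (1/2)(y')^2 - 98 y^2.
∂L/∂y = -196y.
∂L/∂y' = y'.
The Euler-Lagrange equation d/dx(∂L/∂y') − ∂L/∂y = 0 becomes:
    y'' + 196 y = 0
General solution: y(x) = A sin(14x) + B cos(14x), where A and B are arbitrary constants fixed by the endpoint conditions.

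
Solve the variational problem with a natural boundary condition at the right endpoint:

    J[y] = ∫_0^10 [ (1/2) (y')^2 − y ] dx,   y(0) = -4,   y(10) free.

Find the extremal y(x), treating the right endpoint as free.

The Lagrangian L = (1/2) (y')^2 − y gives
    ∂L/∂y = −1,   ∂L/∂y' = y'.
Euler-Lagrange: d/dx(y') − (−1) = 0, i.e. y'' + 1 = 0, so
    y(x) = −(1/2) x^2 + C1 x + C2.
Fixed left endpoint y(0) = -4 ⇒ C2 = -4.
The right endpoint x = 10 is free, so the natural (transversality) condition is ∂L/∂y' |_{x=10} = 0, i.e. y'(10) = 0.
Compute y'(x) = −1 x + C1, so y'(10) = −10 + C1 = 0 ⇒ C1 = 10.
Therefore the extremal is
    y(x) = −x^2/2 + 10 x − 4.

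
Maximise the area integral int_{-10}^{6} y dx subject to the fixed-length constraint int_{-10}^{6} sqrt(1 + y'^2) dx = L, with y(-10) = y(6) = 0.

Set up the augmented Lagrangian using a multiplier λ for the length constraint:
    F(y, y') = y − λ sqrt(1 + y'^2).
F has no explicit x dependence, so the Beltrami identity yields a first integral
    F − y' ∂F/∂y' = C.
Compute ∂F/∂y' = −λ y' / sqrt(1 + y'^2). Then
    y − λ sqrt(1 + y'^2) + λ y'^2 / sqrt(1 + y'^2) = C
    ⇒  y − λ / sqrt(1 + y'^2) = C.
Solving for y' and integrating gives
    (x − a)^2 + (y − b)^2 = λ^2,
a circular arc of radius λ. The constants a, b are determined by the endpoint conditions y(-10) = y(6) = 0, and λ is fixed implicitly by the length constraint
    ∫_{-10}^{6} sqrt(1 + y'^2) dx = L.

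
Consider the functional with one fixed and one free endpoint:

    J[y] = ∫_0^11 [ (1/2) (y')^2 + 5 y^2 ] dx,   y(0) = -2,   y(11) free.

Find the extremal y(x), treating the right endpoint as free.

The Lagrangian L = (1/2) (y')^2 + 5 y^2 gives
    ∂L/∂y = 10 y,   ∂L/∂y' = y'.
Euler-Lagrange: y'' − 10 y = 0.
With k = sqrt(10), the general solution is
    y(x) = A cosh(sqrt(10) x) + B sinh(sqrt(10) x).
Fixed left endpoint y(0) = -2 ⇒ A = -2.
The right endpoint x = 11 is free, so the natural (transversality) condition is ∂L/∂y' |_{x=11} = 0, i.e. y'(11) = 0.
Compute y'(x) = A k sinh(k x) + B k cosh(k x), so
    y'(11) = A k sinh(k·11) + B k cosh(k·11) = 0
    ⇒ B = −A tanh(k·11) = 2 tanh(sqrt(10)·11).
Therefore the extremal is
    y(x) = −2 cosh(sqrt(10) x) + 2 tanh(sqrt(10)·11) sinh(sqrt(10) x).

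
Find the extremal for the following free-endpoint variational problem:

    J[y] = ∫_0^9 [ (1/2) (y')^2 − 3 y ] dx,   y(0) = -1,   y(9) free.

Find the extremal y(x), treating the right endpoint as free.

The Lagrangian L = (1/2) (y')^2 − 3 y gives
    ∂L/∂y = −3,   ∂L/∂y' = y'.
Euler-Lagrange: d/dx(y') − (−3) = 0, i.e. y'' + 3 = 0, so
    y(x) = −(3/2) x^2 + C1 x + C2.
Fixed left endpoint y(0) = -1 ⇒ C2 = -1.
The right endpoint x = 9 is free, so the natural (transversality) condition is ∂L/∂y' |_{x=9} = 0, i.e. y'(9) = 0.
Compute y'(x) = −3 x + C1, so y'(9) = −27 + C1 = 0 ⇒ C1 = 27.
Therefore the extremal is
    y(x) = −(3/2) x^2 + 27 x − 1.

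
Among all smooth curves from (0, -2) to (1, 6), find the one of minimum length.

Arc-length functional: J[y] = ∫ sqrt(1 + (y')^2) dx.
Lagrangian L = sqrt(1 + (y')^2) has no explicit y dependence, so ∂L/∂y = 0 and the Euler-Lagrange equation gives
    d/dx( y' / sqrt(1 + (y')^2) ) = 0  ⇒  y' / sqrt(1 + (y')^2) = const.
Hence y' is constant, so y(x) is affine.
Fitting the endpoints (0, -2) and (1, 6):
    slope m = (6 − (-2)) / (1 − 0) = 8,
    intercept c = (-2) − m·0 = -2.
Extremal: y(x) = 8 x - 2.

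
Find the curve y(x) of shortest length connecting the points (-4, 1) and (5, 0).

Arc-length functional: J[y] = ∫ sqrt(1 + (y')^2) dx.
Lagrangian L = sqrt(1 + (y')^2) has no explicit y dependence, so ∂L/∂y = 0 and the Euler-Lagrange equation gives
    d/dx( y' / sqrt(1 + (y')^2) ) = 0  ⇒  y' / sqrt(1 + (y')^2) = const.
Hence y' is constant, so y(x) is affine.
Fitting the endpoints (-4, 1) and (5, 0):
    slope m = (0 − 1) / (5 − (-4)) = -1/9,
    intercept c = 1 − m·(-4) = 5/9.
Extremal: y(x) = (-1/9) x + 5/9.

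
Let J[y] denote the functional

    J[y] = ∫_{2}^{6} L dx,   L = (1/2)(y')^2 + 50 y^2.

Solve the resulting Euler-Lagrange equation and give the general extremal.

The Lagrangian is L = (1/2)(y')^2 + 50 y^2.
∂L/∂y = 100y.
∂L/∂y' = y'.
The Euler-Lagrange equation d/dx(∂L/∂y') − ∂L/∂y = 0 becomes:
    y'' - 100 y = 0
General solution: y(x) = A e^(10x) + B e^(-10x), where A and B are arbitrary constants fixed by the endpoint conditions.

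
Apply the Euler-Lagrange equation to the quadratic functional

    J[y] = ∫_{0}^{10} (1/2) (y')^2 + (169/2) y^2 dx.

The Lagrangian is L = (1/2) (y')^2 + (169/2) y^2.
Compute ∂L/∂y = 169y, ∂L/∂y' = y'.
The Euler-Lagrange equation d/dx(∂L/∂y') − ∂L/∂y = 0 reduces to
    y'' − 169 y = 0.
Its general solution is
    y(x) = A e^(13x) + B e^(−13x),
with A, B fixed by the endpoint conditions.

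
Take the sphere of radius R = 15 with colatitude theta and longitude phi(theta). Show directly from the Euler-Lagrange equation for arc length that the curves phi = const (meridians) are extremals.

On the sphere of radius R = 15 with spherical coordinates (θ, φ), the induced metric is
    ds^2 = 225(dθ^2 + sin^2(θ) dφ^2).
Using θ as the parameter, the arc-length functional becomes
    J[φ] = ∫ 15 sqrt(1 + sin^2(θ) (dφ/dθ)^2) dθ.
So L = 15 sqrt(1 + sin^2(θ) φ'^2). Compute
    ∂L/∂φ = 0  (L has no explicit φ dependence),
    ∂L/∂φ' = 15 sin^2(θ) φ' / sqrt(1 + sin^2(θ) φ'^2).
For the candidate φ(θ) = c (constant), φ' = 0, so ∂L/∂φ' evaluated along the candidate vanishes, and ∂L/∂φ is identically zero. Hence
    d/dθ(∂L/∂φ') − ∂L/∂φ = 0
is satisfied. Therefore meridians φ = const are extremals of arc length — they are geodesics on the sphere.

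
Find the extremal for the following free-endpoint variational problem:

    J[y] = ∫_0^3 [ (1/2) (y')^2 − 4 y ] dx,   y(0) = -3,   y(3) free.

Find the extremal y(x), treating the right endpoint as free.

The Lagrangian L = (1/2) (y')^2 − 4 y gives
    ∂L/∂y = −4,   ∂L/∂y' = y'.
Euler-Lagrange: d/dx(y') − (−4) = 0, i.e. y'' + 4 = 0, so
    y(x) = −(4/2) x^2 + C1 x + C2.
Fixed left endpoint y(0) = -3 ⇒ C2 = -3.
The right endpoint x = 3 is free, so the natural (transversality) condition is ∂L/∂y' |_{x=3} = 0, i.e. y'(3) = 0.
Compute y'(x) = −4 x + C1, so y'(3) = −12 + C1 = 0 ⇒ C1 = 12.
Therefore the extremal is
    y(x) = −2 x^2 + 12 x − 3.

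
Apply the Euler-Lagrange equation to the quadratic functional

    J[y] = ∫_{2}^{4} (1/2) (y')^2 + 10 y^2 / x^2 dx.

The Lagrangian is L = (1/2) (y')^2 + 10 y^2 / x^2.
Compute ∂L/∂y = 20y/x^2, ∂L/∂y' = y'.
The Euler-Lagrange equation d/dx(∂L/∂y') − ∂L/∂y = 0 reduces to
    y'' − 20/x^2 · y = 0  (x > 0).
Its general solution is
    y(x) = A x^5 + B x^(-4),
with A, B fixed by the endpoint conditions.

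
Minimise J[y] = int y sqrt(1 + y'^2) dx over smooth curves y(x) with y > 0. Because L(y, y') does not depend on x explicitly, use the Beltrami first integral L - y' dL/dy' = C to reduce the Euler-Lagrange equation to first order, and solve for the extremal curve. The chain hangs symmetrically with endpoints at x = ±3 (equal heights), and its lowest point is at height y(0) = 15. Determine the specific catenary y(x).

The Lagrangian L(y, y') = y sqrt(1 + y'^2) has no explicit x dependence, so the Beltrami identity applies:
    L − y' ∂L/∂y' = C.
Compute ∂L/∂y' = y · y' / sqrt(1 + y'^2). Then
    L − y' ∂L/∂y'
    = y sqrt(1 + y'^2) − y · y'^2 / sqrt(1 + y'^2)
    = y (1 + y'^2 − y'^2) / sqrt(1 + y'^2)
    = y / sqrt(1 + y'^2) = C.
Squaring gives y^2 = C^2 (1 + y'^2), i.e.
    y'^2 = y^2 / C^2 − 1.
Separating variables,
    dy / sqrt(y^2 − C^2) = dx / C,
and integrating gives arccosh(y / C) = (x − a)/C, so
    y(x) = C cosh((x − a)/C),
the catenary. The constants C and a are fixed by the two endpoint conditions (and, for the hanging-chain problem, the length constraint selects C).
Now fit the given data. The endpoints x = ±3 are symmetric at equal height, so the catenary is even about its minimum: a = 0 and y(x) = C cosh(x/C). The lowest point is y(0) = C cosh(0) = C, and we are told y(0) = 15, so C = 15. Therefore
    y(x) = 15 cosh(x/15),
and at the endpoints
    y(±3) = 15 cosh(3/15).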